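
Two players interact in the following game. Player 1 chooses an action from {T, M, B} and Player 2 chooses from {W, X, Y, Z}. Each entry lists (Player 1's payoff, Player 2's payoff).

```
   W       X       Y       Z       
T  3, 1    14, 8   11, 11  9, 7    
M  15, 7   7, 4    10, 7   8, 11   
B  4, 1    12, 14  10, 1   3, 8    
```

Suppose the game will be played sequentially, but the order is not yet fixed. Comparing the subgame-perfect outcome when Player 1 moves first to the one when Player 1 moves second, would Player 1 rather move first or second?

If Player 1 leads: Player 2's best replies are T→Y, M→Z, B→X; Player 1's induced payoffs 11, 8, 12; outcome (B, X), payoffs (12, 14).
If Player 2 leads: Player 1's best replies are W→M, X→T, Y→T, Z→T; Player 2's induced payoffs 7, 8, 11, 7; outcome (T, Y), payoffs (11, 11).
Player 1 gets 12 moving first and 11 moving second, so Player 1 prefers to move first.

first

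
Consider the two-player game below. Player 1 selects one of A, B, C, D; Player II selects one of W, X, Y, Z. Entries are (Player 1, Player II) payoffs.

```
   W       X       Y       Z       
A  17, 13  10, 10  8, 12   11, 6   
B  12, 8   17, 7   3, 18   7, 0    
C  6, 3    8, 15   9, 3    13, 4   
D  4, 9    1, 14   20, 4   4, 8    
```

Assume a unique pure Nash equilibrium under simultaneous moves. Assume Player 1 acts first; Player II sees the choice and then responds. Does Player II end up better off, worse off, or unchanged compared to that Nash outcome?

unchanged

Solve by backward induction (Player 1 leads).
- A → Player II plays W (best of 13, 10, 12, 6); Player 1 gets 17.
- B → Player II plays Y (best of 8, 7, 18, 0); Player 1 gets 3.
- C → Player II plays X (best of 3, 15, 3, 4); Player 1 gets 8.
- D → Player II plays X (best of 9, 14, 4, 8); Player 1 gets 1.
Maximizing over 17, 3, 8, 1, Player 1 chooses A. Subgame-perfect outcome: (A, W) with payoffs (17, 13).
Under simultaneous play:
Player 1's best replies: W→A; X→B; Y→D; Z→C.
Player II's best replies: A→W; B→Y; C→X; D→X.
Only (A, W) has each player best-responding; Nash payoffs (17, 13).
Player II earns 13 sequentially versus 13 at the Nash outcome: unchanged.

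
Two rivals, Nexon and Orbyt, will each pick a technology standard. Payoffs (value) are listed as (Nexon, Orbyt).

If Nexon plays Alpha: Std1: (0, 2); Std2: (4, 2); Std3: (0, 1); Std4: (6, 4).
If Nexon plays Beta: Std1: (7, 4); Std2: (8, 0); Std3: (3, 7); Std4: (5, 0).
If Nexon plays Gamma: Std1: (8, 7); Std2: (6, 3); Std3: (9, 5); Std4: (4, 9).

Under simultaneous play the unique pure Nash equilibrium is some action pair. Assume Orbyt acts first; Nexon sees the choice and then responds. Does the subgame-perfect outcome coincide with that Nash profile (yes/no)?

Nexon best-responds to each possible Orbyt move:
- Std1 → Nexon plays Gamma (best of 0, 7, 8); Orbyt gets 7.
- Std2 → Nexon plays Beta (best of 4, 8, 6); Orbyt gets 0.
- Std3 → Nexon plays Gamma (best of 0, 3, 9); Orbyt gets 5.
- Std4 → Nexon plays Alpha (best of 6, 5, 4); Orbyt gets 4.
Among 7, 0, 5, 4, the best is 7 at Std1. Subgame-perfect outcome: (Gamma, Std1) with payoffs (8, 7).
Under simultaneous play:
Nexon's best replies: Std1→Gamma; Std2→Beta; Std3→Gamma; Std4→Alpha.
Orbyt's best replies: Alpha→Std4; Beta→Std3; Gamma→Std4.
Only (Alpha, Std4) has each player best-responding; Nash payoffs (6, 4).
Sequential outcome (Gamma, Std1) differs from the Nash profile (Alpha, Std4).

no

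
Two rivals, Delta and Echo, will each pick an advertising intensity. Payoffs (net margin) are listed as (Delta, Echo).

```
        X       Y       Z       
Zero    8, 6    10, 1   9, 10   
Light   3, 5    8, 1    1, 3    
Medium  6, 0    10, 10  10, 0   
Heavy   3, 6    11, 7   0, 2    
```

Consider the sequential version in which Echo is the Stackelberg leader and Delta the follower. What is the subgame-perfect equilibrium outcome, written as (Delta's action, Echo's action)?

Work backward from Delta's decision.
- X → Delta plays Zero (best of 8, 3, 6, 3); Echo gets 6.
- Y → Delta plays Heavy (best of 10, 8, 10, 11); Echo gets 7.
- Z → Delta plays Medium (best of 9, 1, 10, 0); Echo gets 0.
Echo's induced payoffs are 6, 7, 0, so Echo commits to Y. Subgame-perfect outcome: (Heavy, Y) with payoffs (11, 7).

(Heavy, Y)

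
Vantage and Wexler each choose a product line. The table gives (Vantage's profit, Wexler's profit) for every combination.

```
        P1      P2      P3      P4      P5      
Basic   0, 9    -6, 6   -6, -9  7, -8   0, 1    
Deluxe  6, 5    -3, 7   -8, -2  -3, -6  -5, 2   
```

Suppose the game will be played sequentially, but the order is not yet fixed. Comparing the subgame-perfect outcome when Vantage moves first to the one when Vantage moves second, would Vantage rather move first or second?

first

If Vantage leads: Wexler's best replies are Basic→P1, Deluxe→P2; Vantage's induced payoffs 0, -3; outcome (Basic, P1), payoffs (0, 9).
If Wexler leads: Vantage's best replies are P1→Deluxe, P2→Deluxe, P3→Basic, P4→Basic, P5→Basic; Wexler's induced payoffs 5, 7, -9, -8, 1; outcome (Deluxe, P2), payoffs (-3, 7).
Vantage gets 0 moving first and -3 moving second, so Vantage prefers to move first.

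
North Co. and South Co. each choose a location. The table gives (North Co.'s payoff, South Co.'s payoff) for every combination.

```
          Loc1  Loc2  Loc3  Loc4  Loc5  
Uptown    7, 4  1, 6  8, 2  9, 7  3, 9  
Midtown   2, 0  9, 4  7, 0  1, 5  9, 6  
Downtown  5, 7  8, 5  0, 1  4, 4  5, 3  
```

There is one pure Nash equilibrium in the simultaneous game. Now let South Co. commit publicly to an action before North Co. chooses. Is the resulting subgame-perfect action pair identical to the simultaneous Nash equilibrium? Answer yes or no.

no

North Co. best-responds to each possible South Co. move:
- Loc1: BR = Uptown, leader payoff 4.
- Loc2: BR = Midtown, leader payoff 4.
- Loc3: BR = Uptown, leader payoff 2.
- Loc4: BR = Uptown, leader payoff 7.
- Loc5: BR = Midtown, leader payoff 6.
Among 4, 4, 2, 7, 6, the best is 7 at Loc4. Subgame-perfect outcome: (Uptown, Loc4) with payoffs (9, 7).
Under simultaneous play:
North Co.'s best replies: Loc1→Uptown; Loc2→Midtown; Loc3→Uptown; Loc4→Uptown; Loc5→Midtown.
South Co.'s best replies: Uptown→Loc5; Midtown→Loc5; Downtown→Loc1.
Only (Midtown, Loc5) has each player best-responding; Nash payoffs (9, 6).
Sequential outcome (Uptown, Loc4) differs from the Nash profile (Midtown, Loc5).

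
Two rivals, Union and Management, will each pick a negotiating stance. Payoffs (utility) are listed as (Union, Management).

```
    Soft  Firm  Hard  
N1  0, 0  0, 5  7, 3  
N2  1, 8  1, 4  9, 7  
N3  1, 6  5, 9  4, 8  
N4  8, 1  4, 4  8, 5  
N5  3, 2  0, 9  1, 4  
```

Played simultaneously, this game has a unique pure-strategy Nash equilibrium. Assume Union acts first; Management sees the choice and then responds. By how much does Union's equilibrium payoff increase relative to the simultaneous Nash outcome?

3

Backward induction with Union moving first.
- N1 → Management plays Firm (best of 0, 5, 3); Union gets 0.
- N2 → Management plays Soft (best of 8, 4, 7); Union gets 1.
- N3 → Management plays Firm (best of 6, 9, 8); Union gets 5.
- N4 → Management plays Hard (best of 1, 4, 5); Union gets 8.
- N5 → Management plays Firm (best of 2, 9, 4); Union gets 0.
Union's induced payoffs are 0, 1, 5, 8, 0, so Union commits to N4. Subgame-perfect outcome: (N4, Hard) with payoffs (8, 5).
Now find the simultaneous Nash equilibrium.
Union's best replies: Soft→N4; Firm→N3; Hard→N2.
Management's best replies: N1→Firm; N2→Soft; N3→Firm; N4→Hard; N5→Firm.
Only (N3, Firm) has each player best-responding; Nash payoffs (5, 9).
Union's commitment gain: 8 − 5 = 3.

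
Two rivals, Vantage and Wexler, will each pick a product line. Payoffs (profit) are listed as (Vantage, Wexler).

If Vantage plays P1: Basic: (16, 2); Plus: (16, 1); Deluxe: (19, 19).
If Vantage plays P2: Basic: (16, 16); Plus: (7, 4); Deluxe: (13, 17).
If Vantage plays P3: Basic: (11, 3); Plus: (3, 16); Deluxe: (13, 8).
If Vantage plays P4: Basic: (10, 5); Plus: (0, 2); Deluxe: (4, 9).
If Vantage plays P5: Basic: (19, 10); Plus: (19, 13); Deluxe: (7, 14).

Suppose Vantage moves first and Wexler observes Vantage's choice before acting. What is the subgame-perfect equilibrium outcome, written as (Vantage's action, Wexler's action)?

Wexler best-responds to each possible Vantage move:
- P1: BR = Deluxe, leader payoff 19.
- P2: BR = Deluxe, leader payoff 13.
- P3: BR = Plus, leader payoff 3.
- P4: BR = Deluxe, leader payoff 4.
- P5: BR = Deluxe, leader payoff 7.
Maximizing over 19, 13, 3, 4, 7, Vantage chooses P1. Subgame-perfect outcome: (P1, Deluxe) with payoffs (19, 19).

(P1, Deluxe)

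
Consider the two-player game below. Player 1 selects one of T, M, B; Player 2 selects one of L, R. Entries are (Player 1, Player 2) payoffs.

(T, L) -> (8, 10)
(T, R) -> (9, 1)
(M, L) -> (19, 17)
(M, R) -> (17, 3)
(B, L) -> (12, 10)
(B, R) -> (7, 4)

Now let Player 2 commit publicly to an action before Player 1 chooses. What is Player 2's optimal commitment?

L

Player 1 best-responds to each possible Player 2 move:
- L: BR = M, leader payoff 17.
- R: BR = M, leader payoff 3.
Player 2's induced payoffs are 17, 3, so Player 2 commits to L. Subgame-perfect outcome: (M, L) with payoffs (19, 17).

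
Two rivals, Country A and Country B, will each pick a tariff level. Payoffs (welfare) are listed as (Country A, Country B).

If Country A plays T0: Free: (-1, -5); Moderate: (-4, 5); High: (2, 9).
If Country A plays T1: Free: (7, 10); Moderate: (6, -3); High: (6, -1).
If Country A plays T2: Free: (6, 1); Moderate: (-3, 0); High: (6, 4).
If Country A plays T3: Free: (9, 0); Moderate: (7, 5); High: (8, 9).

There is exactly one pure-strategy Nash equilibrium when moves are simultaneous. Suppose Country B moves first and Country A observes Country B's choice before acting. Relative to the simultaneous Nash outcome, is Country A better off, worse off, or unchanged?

unchanged

Backward induction with Country B moving first.
- Free: Country A compares -1, 7, 6, 9 and picks T3; Country B would get 0.
- Moderate: Country A compares -4, 6, -3, 7 and picks T3; Country B would get 5.
- High: Country A compares 2, 6, 6, 8 and picks T3; Country B would get 9.
Among 0, 5, 9, the best is 9 at High. Subgame-perfect outcome: (T3, High) with payoffs (8, 9).
For the simultaneous game, intersect best replies.
Country A's best replies: Free→T3; Moderate→T3; High→T3.
Country B's best replies: T0→High; T1→Free; T2→High; T3→High.
The unique mutual best reply is (T3, High), giving (8, 9).
Country A earns 8 sequentially versus 8 at the Nash outcome: unchanged.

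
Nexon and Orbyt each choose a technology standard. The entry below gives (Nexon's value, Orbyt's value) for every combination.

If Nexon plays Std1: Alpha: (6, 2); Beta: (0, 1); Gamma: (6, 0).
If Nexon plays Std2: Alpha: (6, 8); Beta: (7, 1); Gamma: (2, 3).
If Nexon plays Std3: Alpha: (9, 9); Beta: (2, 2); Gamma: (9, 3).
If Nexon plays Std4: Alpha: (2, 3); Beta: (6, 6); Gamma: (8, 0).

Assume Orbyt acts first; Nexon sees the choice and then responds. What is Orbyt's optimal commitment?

Alpha

Backward induction with Orbyt moving first.
- Alpha: BR = Std3, leader payoff 9.
- Beta: BR = Std2, leader payoff 1.
- Gamma: BR = Std3, leader payoff 3.
Among 9, 1, 3, the best is 9 at Alpha. Subgame-perfect outcome: (Std3, Alpha) with payoffs (9, 9).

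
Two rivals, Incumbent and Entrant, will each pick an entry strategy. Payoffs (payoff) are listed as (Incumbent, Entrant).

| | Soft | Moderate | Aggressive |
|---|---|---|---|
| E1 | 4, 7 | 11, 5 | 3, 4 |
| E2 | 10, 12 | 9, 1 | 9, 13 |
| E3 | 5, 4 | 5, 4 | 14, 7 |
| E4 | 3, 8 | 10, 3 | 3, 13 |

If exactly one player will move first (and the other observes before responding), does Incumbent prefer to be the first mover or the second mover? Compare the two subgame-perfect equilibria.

first

If Incumbent leads: Entrant's best replies are E1→Soft, E2→Aggressive, E3→Aggressive, E4→Aggressive; Incumbent's induced payoffs 4, 9, 14, 3; outcome (E3, Aggressive), payoffs (14, 7).
If Entrant leads: Incumbent's best replies are Soft→E2, Moderate→E1, Aggressive→E3; Entrant's induced payoffs 12, 5, 7; outcome (E2, Soft), payoffs (10, 12).
Incumbent gets 14 moving first and 10 moving second, so Incumbent prefers to move first.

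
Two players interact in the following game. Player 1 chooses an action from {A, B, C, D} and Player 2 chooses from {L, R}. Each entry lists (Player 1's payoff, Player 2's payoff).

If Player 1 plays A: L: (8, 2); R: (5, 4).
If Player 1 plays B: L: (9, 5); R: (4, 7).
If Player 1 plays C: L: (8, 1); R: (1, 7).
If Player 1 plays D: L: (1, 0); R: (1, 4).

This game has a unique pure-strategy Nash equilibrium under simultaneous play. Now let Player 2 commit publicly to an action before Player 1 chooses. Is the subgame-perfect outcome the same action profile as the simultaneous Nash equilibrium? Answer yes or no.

no

Player 1 best-responds to each possible Player 2 move:
- L → Player 1 plays B (best of 8, 9, 8, 1); Player 2 gets 5.
- R → Player 1 plays A (best of 5, 4, 1, 1); Player 2 gets 4.
Player 2's induced payoffs are 5, 4, so Player 2 commits to L. Subgame-perfect outcome: (B, L) with payoffs (9, 5).
Under simultaneous play:
Player 1's best replies: L→B; R→A.
Player 2's best replies: A→R; B→R; C→R; D→R.
Only (A, R) has each player best-responding; Nash payoffs (5, 4).
Sequential outcome (B, L) differs from the Nash profile (A, R).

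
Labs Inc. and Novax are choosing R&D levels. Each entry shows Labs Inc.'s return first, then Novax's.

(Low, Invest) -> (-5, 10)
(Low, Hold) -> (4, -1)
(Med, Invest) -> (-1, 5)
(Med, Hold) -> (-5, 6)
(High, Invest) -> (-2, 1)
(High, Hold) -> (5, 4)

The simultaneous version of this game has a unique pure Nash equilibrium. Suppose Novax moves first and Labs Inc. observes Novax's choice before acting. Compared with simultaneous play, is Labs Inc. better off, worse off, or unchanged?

worse off

Work backward from Labs Inc.'s decision.
- Invest: BR = Med, leader payoff 5.
- Hold: BR = High, leader payoff 4.
Maximizing over 5, 4, Novax chooses Invest. Subgame-perfect outcome: (Med, Invest) with payoffs (-1, 5).
Now find the simultaneous Nash equilibrium.
Labs Inc.'s best replies: Invest→Med; Hold→High.
Novax's best replies: Low→Invest; Med→Hold; High→Hold.
The unique mutual best reply is (High, Hold), giving (5, 4).
Labs Inc. earns -1 sequentially versus 5 at the Nash outcome: worse off.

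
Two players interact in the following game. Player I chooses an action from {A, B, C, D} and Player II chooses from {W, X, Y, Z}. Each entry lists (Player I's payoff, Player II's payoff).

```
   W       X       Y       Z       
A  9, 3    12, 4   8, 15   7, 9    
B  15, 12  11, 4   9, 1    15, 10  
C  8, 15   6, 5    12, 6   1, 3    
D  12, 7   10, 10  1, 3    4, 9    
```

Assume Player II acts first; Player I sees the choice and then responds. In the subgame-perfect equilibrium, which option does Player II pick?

W

Player I best-responds to each possible Player II move:
- W → Player I plays B (best of 9, 15, 8, 12); Player II gets 12.
- X → Player I plays A (best of 12, 11, 6, 10); Player II gets 4.
- Y → Player I plays C (best of 8, 9, 12, 1); Player II gets 6.
- Z → Player I plays B (best of 7, 15, 1, 4); Player II gets 10.
Maximizing over 12, 4, 6, 10, Player II chooses W. Subgame-perfect outcome: (B, W) with payoffs (15, 12).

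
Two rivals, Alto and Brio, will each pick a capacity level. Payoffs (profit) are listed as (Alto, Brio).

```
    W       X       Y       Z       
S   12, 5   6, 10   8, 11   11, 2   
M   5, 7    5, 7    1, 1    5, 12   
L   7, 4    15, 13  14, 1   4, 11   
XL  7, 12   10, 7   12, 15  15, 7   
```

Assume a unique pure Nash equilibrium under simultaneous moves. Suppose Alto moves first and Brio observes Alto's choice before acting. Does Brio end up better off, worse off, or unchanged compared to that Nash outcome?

unchanged

Backward induction with Alto moving first.
- S → Brio plays Y (best of 5, 10, 11, 2); Alto gets 8.
- M → Brio plays Z (best of 7, 7, 1, 12); Alto gets 5.
- L → Brio plays X (best of 4, 13, 1, 11); Alto gets 15.
- XL → Brio plays Y (best of 12, 7, 15, 7); Alto gets 12.
Maximizing over 8, 5, 15, 12, Alto chooses L. Subgame-perfect outcome: (L, X) with payoffs (15, 13).
Under simultaneous play:
Alto's best replies: W→S; X→L; Y→L; Z→XL.
Brio's best replies: S→Y; M→Z; L→X; XL→Y.
Only (L, X) has each player best-responding; Nash payoffs (15, 13).
Brio earns 13 sequentially versus 13 at the Nash outcome: unchanged.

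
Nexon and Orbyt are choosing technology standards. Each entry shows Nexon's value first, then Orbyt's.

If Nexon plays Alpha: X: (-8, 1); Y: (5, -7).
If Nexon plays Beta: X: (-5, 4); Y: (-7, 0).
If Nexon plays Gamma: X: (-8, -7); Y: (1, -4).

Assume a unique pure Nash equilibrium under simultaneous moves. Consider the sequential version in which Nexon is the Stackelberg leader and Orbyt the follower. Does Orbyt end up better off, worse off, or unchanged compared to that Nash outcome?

Backward induction with Nexon moving first.
- Alpha: Orbyt compares 1, -7 and picks X; Nexon would get -8.
- Beta: Orbyt compares 4, 0 and picks X; Nexon would get -5.
- Gamma: Orbyt compares -7, -4 and picks Y; Nexon would get 1.
Among -8, -5, 1, the best is 1 at Gamma. Subgame-perfect outcome: (Gamma, Y) with payoffs (1, -4).
Under simultaneous play:
Nexon's best replies: X→Beta; Y→Alpha.
Orbyt's best replies: Alpha→X; Beta→X; Gamma→Y.
Only (Beta, X) has each player best-responding; Nash payoffs (-5, 4).
Orbyt earns -4 sequentially versus 4 at the Nash outcome: worse off.

worse off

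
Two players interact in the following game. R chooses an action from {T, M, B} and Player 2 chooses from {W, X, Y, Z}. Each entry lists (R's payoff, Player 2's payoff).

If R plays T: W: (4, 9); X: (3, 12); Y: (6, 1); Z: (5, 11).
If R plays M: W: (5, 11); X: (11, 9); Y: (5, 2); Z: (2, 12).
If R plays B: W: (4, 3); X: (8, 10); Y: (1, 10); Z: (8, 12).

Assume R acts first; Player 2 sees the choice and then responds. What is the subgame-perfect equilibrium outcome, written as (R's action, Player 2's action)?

(B, Z)

Player 2 best-responds to each possible R move:
- T: BR = X, leader payoff 3.
- M: BR = Z, leader payoff 2.
- B: BR = Z, leader payoff 8.
R's induced payoffs are 3, 2, 8, so R commits to B. Subgame-perfect outcome: (B, Z) with payoffs (8, 12).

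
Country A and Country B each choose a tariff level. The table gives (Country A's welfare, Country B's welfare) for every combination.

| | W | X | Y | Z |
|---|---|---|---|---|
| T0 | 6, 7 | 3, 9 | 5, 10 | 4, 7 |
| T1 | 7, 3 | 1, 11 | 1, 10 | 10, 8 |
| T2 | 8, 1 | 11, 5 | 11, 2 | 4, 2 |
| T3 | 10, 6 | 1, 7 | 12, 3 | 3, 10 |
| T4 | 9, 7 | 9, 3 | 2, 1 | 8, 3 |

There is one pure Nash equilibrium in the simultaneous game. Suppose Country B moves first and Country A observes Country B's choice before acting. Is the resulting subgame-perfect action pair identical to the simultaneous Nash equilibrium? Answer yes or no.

no

Work backward from Country A's decision.
- W: Country A compares 6, 7, 8, 10, 9 and picks T3; Country B would get 6.
- X: Country A compares 3, 1, 11, 1, 9 and picks T2; Country B would get 5.
- Y: Country A compares 5, 1, 11, 12, 2 and picks T3; Country B would get 3.
- Z: Country A compares 4, 10, 4, 3, 8 and picks T1; Country B would get 8.
Country B's induced payoffs are 6, 5, 3, 8, so Country B commits to Z. Subgame-perfect outcome: (T1, Z) with payoffs (10, 8).
For the simultaneous game, intersect best replies.
Country A's best replies: W→T3; X→T2; Y→T3; Z→T1.
Country B's best replies: T0→Y; T1→X; T2→X; T3→Z; T4→W.
Only (T2, X) has each player best-responding; Nash payoffs (11, 5).
Sequential outcome (T1, Z) differs from the Nash profile (T2, X).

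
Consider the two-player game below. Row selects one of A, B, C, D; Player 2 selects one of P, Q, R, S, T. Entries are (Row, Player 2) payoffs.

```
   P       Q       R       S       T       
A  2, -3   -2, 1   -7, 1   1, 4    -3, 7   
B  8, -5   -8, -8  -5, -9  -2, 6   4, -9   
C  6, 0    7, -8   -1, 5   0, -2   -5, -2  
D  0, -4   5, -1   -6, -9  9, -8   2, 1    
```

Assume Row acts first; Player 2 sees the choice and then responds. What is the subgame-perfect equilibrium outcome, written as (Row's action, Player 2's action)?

Work backward from Player 2's decision.
- A: BR = T, leader payoff -3.
- B: BR = S, leader payoff -2.
- C: BR = R, leader payoff -1.
- D: BR = T, leader payoff 2.
Row's induced payoffs are -3, -2, -1, 2, so Row commits to D. Subgame-perfect outcome: (D, T) with payoffs (2, 1).

(D, T)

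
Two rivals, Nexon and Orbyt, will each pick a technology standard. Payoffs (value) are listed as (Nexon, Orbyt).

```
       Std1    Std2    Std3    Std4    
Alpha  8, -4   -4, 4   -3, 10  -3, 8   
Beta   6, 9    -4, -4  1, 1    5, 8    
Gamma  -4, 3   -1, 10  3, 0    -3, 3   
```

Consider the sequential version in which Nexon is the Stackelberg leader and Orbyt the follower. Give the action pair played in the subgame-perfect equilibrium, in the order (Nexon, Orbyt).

Work backward from Orbyt's decision.
- Alpha: Orbyt compares -4, 4, 10, 8 and picks Std3; Nexon would get -3.
- Beta: Orbyt compares 9, -4, 1, 8 and picks Std1; Nexon would get 6.
- Gamma: Orbyt compares 3, 10, 0, 3 and picks Std2; Nexon would get -1.
Among -3, 6, -1, the best is 6 at Beta. Subgame-perfect outcome: (Beta, Std1) with payoffs (6, 9).

(Beta, Std1)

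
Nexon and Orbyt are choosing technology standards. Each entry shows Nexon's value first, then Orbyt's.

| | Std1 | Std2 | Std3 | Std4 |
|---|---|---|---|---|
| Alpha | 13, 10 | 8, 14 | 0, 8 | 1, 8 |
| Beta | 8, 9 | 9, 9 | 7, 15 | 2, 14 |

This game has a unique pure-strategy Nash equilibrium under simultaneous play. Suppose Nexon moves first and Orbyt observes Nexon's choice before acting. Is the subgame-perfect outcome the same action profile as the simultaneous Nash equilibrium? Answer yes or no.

Backward induction with Nexon moving first.
- Alpha: BR = Std2, leader payoff 8.
- Beta: BR = Std3, leader payoff 7.
Maximizing over 8, 7, Nexon chooses Alpha. Subgame-perfect outcome: (Alpha, Std2) with payoffs (8, 14).
Under simultaneous play:
Nexon's best replies: Std1→Alpha; Std2→Beta; Std3→Beta; Std4→Beta.
Orbyt's best replies: Alpha→Std2; Beta→Std3.
Only (Beta, Std3) has each player best-responding; Nash payoffs (7, 15).
Sequential outcome (Alpha, Std2) differs from the Nash profile (Beta, Std3).

no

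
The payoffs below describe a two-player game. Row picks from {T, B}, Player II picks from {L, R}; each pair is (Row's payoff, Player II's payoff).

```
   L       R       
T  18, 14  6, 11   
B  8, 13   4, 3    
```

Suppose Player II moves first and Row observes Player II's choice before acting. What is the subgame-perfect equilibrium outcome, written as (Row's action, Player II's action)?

(T, L)

Solve by backward induction (Player II leads).
- L: BR = T, leader payoff 14.
- R: BR = T, leader payoff 11.
Player II's induced payoffs are 14, 11, so Player II commits to L. Subgame-perfect outcome: (T, L) with payoffs (18, 14).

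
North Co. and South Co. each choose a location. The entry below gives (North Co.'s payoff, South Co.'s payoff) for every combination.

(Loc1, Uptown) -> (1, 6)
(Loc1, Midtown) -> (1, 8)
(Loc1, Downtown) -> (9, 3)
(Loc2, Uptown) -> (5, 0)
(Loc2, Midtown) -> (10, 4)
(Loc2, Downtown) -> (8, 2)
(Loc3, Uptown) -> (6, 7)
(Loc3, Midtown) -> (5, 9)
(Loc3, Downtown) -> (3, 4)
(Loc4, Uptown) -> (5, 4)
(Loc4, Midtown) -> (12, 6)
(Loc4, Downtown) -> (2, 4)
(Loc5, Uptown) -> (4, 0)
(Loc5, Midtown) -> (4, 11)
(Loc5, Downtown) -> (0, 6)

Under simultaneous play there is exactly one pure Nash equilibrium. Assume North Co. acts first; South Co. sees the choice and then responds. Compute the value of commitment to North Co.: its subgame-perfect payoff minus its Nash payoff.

Solve by backward induction (North Co. leads).
- Loc1 → South Co. plays Midtown (best of 6, 8, 3); North Co. gets 1.
- Loc2 → South Co. plays Midtown (best of 0, 4, 2); North Co. gets 10.
- Loc3 → South Co. plays Midtown (best of 7, 9, 4); North Co. gets 5.
- Loc4 → South Co. plays Midtown (best of 4, 6, 4); North Co. gets 12.
- Loc5 → South Co. plays Midtown (best of 0, 11, 6); North Co. gets 4.
Among 1, 10, 5, 12, 4, the best is 12 at Loc4. Subgame-perfect outcome: (Loc4, Midtown) with payoffs (12, 6).
Under simultaneous play:
North Co.'s best replies: Uptown→Loc3; Midtown→Loc4; Downtown→Loc1.
South Co.'s best replies: Loc1→Midtown; Loc2→Midtown; Loc3→Midtown; Loc4→Midtown; Loc5→Midtown.
The unique mutual best reply is (Loc4, Midtown), giving (12, 6).
North Co.'s commitment gain: 12 − 12 = 0.

0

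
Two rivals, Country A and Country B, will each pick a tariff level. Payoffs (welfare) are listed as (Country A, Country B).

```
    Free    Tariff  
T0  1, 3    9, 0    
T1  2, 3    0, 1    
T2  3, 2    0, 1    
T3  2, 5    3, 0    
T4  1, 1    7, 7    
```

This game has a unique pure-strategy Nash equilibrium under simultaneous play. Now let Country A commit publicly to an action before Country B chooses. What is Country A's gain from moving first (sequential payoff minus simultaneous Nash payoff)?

4

Work backward from Country B's decision.
- T0: Country B compares 3, 0 and picks Free; Country A would get 1.
- T1: Country B compares 3, 1 and picks Free; Country A would get 2.
- T2: Country B compares 2, 1 and picks Free; Country A would get 3.
- T3: Country B compares 5, 0 and picks Free; Country A would get 2.
- T4: Country B compares 1, 7 and picks Tariff; Country A would get 7.
Maximizing over 1, 2, 3, 2, 7, Country A chooses T4. Subgame-perfect outcome: (T4, Tariff) with payoffs (7, 7).
Under simultaneous play:
Country A's best replies: Free→T2; Tariff→T0.
Country B's best replies: T0→Free; T1→Free; T2→Free; T3→Free; T4→Tariff.
The unique mutual best reply is (T2, Free), giving (3, 2).
Country A's commitment gain: 7 − 3 = 4.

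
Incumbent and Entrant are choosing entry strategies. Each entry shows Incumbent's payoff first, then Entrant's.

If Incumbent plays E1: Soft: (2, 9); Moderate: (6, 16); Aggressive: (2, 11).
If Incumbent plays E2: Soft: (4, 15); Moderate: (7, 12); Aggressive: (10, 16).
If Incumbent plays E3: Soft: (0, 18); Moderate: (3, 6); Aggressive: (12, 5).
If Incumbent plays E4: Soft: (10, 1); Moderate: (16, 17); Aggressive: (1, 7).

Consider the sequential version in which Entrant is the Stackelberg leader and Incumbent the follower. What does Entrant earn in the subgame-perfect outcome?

Incumbent best-responds to each possible Entrant move:
- Soft: BR = E4, leader payoff 1.
- Moderate: BR = E4, leader payoff 17.
- Aggressive: BR = E3, leader payoff 5.
Entrant's induced payoffs are 1, 17, 5, so Entrant commits to Moderate. Subgame-perfect outcome: (E4, Moderate) with payoffs (16, 17).

17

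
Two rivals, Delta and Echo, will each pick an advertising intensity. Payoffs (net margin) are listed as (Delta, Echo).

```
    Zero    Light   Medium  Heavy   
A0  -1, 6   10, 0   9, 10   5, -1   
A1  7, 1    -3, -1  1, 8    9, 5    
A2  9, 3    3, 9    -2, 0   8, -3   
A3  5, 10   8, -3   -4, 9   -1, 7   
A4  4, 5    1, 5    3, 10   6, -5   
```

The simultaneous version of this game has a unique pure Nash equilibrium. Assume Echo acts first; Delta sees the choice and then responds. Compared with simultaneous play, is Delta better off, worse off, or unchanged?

unchanged

Work backward from Delta's decision.
- Zero: BR = A2, leader payoff 3.
- Light: BR = A0, leader payoff 0.
- Medium: BR = A0, leader payoff 10.
- Heavy: BR = A1, leader payoff 5.
Echo's induced payoffs are 3, 0, 10, 5, so Echo commits to Medium. Subgame-perfect outcome: (A0, Medium) with payoffs (9, 10).
For the simultaneous game, intersect best replies.
Delta's best replies: Zero→A2; Light→A0; Medium→A0; Heavy→A1.
Echo's best replies: A0→Medium; A1→Medium; A2→Light; A3→Zero; A4→Medium.
Only (A0, Medium) has each player best-responding; Nash payoffs (9, 10).
Delta earns 9 sequentially versus 9 at the Nash outcome: unchanged.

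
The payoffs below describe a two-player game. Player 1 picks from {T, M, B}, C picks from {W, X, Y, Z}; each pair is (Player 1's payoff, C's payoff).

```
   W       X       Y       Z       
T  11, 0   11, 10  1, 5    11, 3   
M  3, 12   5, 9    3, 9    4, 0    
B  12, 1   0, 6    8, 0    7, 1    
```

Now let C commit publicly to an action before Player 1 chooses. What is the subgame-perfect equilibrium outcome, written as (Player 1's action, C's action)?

Solve by backward induction (C leads).
- W: BR = B, leader payoff 1.
- X: BR = T, leader payoff 10.
- Y: BR = B, leader payoff 0.
- Z: BR = T, leader payoff 3.
Among 1, 10, 0, 3, the best is 10 at X. Subgame-perfect outcome: (T, X) with payoffs (11, 10).

(T, X)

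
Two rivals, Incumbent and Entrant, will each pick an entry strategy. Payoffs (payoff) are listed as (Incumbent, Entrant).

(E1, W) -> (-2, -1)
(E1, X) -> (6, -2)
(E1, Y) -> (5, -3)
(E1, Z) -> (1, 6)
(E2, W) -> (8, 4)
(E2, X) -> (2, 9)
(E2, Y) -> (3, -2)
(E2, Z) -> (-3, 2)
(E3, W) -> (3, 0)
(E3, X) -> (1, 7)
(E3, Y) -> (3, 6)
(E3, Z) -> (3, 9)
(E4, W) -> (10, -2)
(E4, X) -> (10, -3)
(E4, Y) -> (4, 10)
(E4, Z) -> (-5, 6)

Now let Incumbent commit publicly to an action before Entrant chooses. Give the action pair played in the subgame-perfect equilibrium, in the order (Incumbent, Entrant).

(E4, Y)

Entrant best-responds to each possible Incumbent move:
- E1: Entrant compares -1, -2, -3, 6 and picks Z; Incumbent would get 1.
- E2: Entrant compares 4, 9, -2, 2 and picks X; Incumbent would get 2.
- E3: Entrant compares 0, 7, 6, 9 and picks Z; Incumbent would get 3.
- E4: Entrant compares -2, -3, 10, 6 and picks Y; Incumbent would get 4.
Incumbent's induced payoffs are 1, 2, 3, 4, so Incumbent commits to E4. Subgame-perfect outcome: (E4, Y) with payoffs (4, 10).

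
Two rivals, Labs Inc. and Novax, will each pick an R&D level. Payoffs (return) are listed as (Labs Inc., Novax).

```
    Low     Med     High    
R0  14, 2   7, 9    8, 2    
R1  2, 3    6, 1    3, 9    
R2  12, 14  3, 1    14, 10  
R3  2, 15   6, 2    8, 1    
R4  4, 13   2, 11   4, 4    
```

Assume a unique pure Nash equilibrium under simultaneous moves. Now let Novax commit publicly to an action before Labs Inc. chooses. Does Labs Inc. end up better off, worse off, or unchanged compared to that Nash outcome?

Work backward from Labs Inc.'s decision.
- Low: Labs Inc. compares 14, 2, 12, 2, 4 and picks R0; Novax would get 2.
- Med: Labs Inc. compares 7, 6, 3, 6, 2 and picks R0; Novax would get 9.
- High: Labs Inc. compares 8, 3, 14, 8, 4 and picks R2; Novax would get 10.
Among 2, 9, 10, the best is 10 at High. Subgame-perfect outcome: (R2, High) with payoffs (14, 10).
For the simultaneous game, intersect best replies.
Labs Inc.'s best replies: Low→R0; Med→R0; High→R2.
Novax's best replies: R0→Med; R1→High; R2→Low; R3→Low; R4→Low.
The unique mutual best reply is (R0, Med), giving (7, 9).
Labs Inc. earns 14 sequentially versus 7 at the Nash outcome: better off.

better off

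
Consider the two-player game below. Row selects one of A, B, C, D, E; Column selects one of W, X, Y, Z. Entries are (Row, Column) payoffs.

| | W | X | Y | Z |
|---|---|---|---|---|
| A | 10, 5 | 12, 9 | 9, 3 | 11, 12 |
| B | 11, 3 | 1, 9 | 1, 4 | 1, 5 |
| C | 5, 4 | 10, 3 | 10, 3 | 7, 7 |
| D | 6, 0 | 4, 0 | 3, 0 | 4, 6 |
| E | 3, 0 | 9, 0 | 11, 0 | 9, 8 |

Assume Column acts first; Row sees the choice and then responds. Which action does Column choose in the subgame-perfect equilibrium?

Z

Solve by backward induction (Column leads).
- W → Row plays B (best of 10, 11, 5, 6, 3); Column gets 3.
- X → Row plays A (best of 12, 1, 10, 4, 9); Column gets 9.
- Y → Row plays E (best of 9, 1, 10, 3, 11); Column gets 0.
- Z → Row plays A (best of 11, 1, 7, 4, 9); Column gets 12.
Column's induced payoffs are 3, 9, 0, 12, so Column commits to Z. Subgame-perfect outcome: (A, Z) with payoffs (11, 12).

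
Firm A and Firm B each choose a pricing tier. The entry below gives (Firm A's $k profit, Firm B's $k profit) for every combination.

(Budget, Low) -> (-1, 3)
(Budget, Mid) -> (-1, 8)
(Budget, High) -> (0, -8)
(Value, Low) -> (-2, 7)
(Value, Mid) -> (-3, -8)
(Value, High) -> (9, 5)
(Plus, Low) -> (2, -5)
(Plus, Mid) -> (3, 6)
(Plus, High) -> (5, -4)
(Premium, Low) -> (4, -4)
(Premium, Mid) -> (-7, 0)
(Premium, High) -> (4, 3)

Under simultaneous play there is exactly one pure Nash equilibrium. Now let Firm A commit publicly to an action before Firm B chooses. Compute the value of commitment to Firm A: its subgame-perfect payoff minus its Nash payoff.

Solve by backward induction (Firm A leads).
- Budget: Firm B compares 3, 8, -8 and picks Mid; Firm A would get -1.
- Value: Firm B compares 7, -8, 5 and picks Low; Firm A would get -2.
- Plus: Firm B compares -5, 6, -4 and picks Mid; Firm A would get 3.
- Premium: Firm B compares -4, 0, 3 and picks High; Firm A would get 4.
Maximizing over -1, -2, 3, 4, Firm A chooses Premium. Subgame-perfect outcome: (Premium, High) with payoffs (4, 3).
For the simultaneous game, intersect best replies.
Firm A's best replies: Low→Premium; Mid→Plus; High→Value.
Firm B's best replies: Budget→Mid; Value→Low; Plus→Mid; Premium→High.
The unique mutual best reply is (Plus, Mid), giving (3, 6).
Firm A's commitment gain: 4 − 3 = 1.

1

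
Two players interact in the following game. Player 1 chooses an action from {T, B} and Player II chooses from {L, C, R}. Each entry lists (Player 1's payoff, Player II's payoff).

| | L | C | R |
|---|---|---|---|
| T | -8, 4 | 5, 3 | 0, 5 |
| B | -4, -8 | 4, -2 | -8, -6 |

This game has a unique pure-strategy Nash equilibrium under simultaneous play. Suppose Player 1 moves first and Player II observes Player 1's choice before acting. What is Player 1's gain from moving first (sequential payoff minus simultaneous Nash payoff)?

4

Work backward from Player II's decision.
- T → Player II plays R (best of 4, 3, 5); Player 1 gets 0.
- B → Player II plays C (best of -8, -2, -6); Player 1 gets 4.
Among 0, 4, the best is 4 at B. Subgame-perfect outcome: (B, C) with payoffs (4, -2).
Now find the simultaneous Nash equilibrium.
Player 1's best replies: L→B; C→T; R→T.
Player II's best replies: T→R; B→C.
Only (T, R) has each player best-responding; Nash payoffs (0, 5).
Player 1's commitment gain: 4 − 0 = 4.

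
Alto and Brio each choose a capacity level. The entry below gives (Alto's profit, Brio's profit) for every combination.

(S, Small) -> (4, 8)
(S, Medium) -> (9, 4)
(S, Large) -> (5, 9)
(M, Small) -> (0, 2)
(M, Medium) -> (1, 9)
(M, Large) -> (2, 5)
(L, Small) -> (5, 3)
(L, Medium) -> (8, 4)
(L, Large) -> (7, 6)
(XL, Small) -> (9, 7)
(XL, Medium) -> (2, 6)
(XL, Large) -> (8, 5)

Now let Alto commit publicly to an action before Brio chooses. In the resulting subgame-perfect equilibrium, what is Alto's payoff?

9

Backward induction with Alto moving first.
- S → Brio plays Large (best of 8, 4, 9); Alto gets 5.
- M → Brio plays Medium (best of 2, 9, 5); Alto gets 1.
- L → Brio plays Large (best of 3, 4, 6); Alto gets 7.
- XL → Brio plays Small (best of 7, 6, 5); Alto gets 9.
Among 5, 1, 7, 9, the best is 9 at XL. Subgame-perfect outcome: (XL, Small) with payoffs (9, 7).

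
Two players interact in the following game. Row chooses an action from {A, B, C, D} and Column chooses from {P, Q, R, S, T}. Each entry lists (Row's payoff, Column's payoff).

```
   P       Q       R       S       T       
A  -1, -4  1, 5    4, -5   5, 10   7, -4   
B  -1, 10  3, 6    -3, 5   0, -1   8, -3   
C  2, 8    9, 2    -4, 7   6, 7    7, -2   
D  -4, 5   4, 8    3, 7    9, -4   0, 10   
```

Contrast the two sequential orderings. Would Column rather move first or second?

If Row leads: Column's best replies are A→S, B→P, C→P, D→T; Row's induced payoffs 5, -1, 2, 0; outcome (A, S), payoffs (5, 10).
If Column leads: Row's best replies are P→C, Q→C, R→A, S→D, T→B; Column's induced payoffs 8, 2, -5, -4, -3; outcome (C, P), payoffs (2, 8).
Column gets 8 moving first and 10 moving second, so Column prefers to move second.

second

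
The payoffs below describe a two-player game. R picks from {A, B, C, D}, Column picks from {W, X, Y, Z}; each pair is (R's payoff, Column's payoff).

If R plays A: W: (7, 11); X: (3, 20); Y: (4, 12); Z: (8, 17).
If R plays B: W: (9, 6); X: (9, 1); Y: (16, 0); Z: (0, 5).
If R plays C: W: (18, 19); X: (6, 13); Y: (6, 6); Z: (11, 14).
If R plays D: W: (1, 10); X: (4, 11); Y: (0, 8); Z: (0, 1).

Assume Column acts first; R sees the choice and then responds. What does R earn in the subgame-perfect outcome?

Solve by backward induction (Column leads).
- W → R plays C (best of 7, 9, 18, 1); Column gets 19.
- X → R plays B (best of 3, 9, 6, 4); Column gets 1.
- Y → R plays B (best of 4, 16, 6, 0); Column gets 0.
- Z → R plays C (best of 8, 0, 11, 0); Column gets 14.
Maximizing over 19, 1, 0, 14, Column chooses W. Subgame-perfect outcome: (C, W) with payoffs (18, 19).

18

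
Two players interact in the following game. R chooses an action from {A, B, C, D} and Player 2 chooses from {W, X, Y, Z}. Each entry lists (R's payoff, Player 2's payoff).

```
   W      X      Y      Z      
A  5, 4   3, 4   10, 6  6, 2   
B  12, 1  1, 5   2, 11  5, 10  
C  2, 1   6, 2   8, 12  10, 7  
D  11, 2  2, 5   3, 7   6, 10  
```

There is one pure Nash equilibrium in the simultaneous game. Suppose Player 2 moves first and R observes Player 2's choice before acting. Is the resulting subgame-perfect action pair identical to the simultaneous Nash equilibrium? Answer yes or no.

no

Work backward from R's decision.
- W: BR = B, leader payoff 1.
- X: BR = C, leader payoff 2.
- Y: BR = A, leader payoff 6.
- Z: BR = C, leader payoff 7.
Among 1, 2, 6, 7, the best is 7 at Z. Subgame-perfect outcome: (C, Z) with payoffs (10, 7).
Now find the simultaneous Nash equilibrium.
R's best replies: W→B; X→C; Y→A; Z→C.
Player 2's best replies: A→Y; B→Y; C→Y; D→Z.
The unique mutual best reply is (A, Y), giving (10, 6).
Sequential outcome (C, Z) differs from the Nash profile (A, Y).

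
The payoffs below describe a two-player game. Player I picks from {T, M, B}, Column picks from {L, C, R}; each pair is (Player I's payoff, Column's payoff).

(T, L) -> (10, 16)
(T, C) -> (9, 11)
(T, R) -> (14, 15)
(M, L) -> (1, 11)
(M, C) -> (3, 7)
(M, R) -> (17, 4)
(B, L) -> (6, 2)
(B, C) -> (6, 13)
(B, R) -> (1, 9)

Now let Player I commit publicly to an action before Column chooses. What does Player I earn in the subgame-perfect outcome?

Work backward from Column's decision.
- T: BR = L, leader payoff 10.
- M: BR = L, leader payoff 1.
- B: BR = C, leader payoff 6.
Maximizing over 10, 1, 6, Player I chooses T. Subgame-perfect outcome: (T, L) with payoffs (10, 16).

10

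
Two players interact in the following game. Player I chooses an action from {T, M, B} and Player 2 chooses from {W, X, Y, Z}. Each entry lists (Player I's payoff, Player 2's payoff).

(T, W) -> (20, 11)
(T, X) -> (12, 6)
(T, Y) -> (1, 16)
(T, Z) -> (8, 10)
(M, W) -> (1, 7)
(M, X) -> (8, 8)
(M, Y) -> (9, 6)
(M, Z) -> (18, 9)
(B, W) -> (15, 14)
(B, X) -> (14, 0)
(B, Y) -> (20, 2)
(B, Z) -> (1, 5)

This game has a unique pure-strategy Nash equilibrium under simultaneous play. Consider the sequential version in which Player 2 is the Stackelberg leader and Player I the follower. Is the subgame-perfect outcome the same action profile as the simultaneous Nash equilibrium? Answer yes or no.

Solve by backward induction (Player 2 leads).
- W → Player I plays T (best of 20, 1, 15); Player 2 gets 11.
- X → Player I plays B (best of 12, 8, 14); Player 2 gets 0.
- Y → Player I plays B (best of 1, 9, 20); Player 2 gets 2.
- Z → Player I plays M (best of 8, 18, 1); Player 2 gets 9.
Among 11, 0, 2, 9, the best is 11 at W. Subgame-perfect outcome: (T, W) with payoffs (20, 11).
For the simultaneous game, intersect best replies.
Player I's best replies: W→T; X→B; Y→B; Z→M.
Player 2's best replies: T→Y; M→Z; B→W.
The unique mutual best reply is (M, Z), giving (18, 9).
Sequential outcome (T, W) differs from the Nash profile (M, Z).

no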